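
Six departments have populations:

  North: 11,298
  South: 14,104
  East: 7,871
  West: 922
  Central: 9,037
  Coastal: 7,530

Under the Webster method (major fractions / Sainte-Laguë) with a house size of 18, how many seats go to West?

Standard divisor 50762/18 ≈ 2820.111; standard quotas: North 4.006, South 5.001, East 2.791, West 0.327, Central 3.204, Coastal 2.670.
Rounding to the nearest integer gives North 4, South 5, East 3, West 0, Central 3, Coastal 3 — total 18, matching the house size, so no adjustment is needed.
West receives 0.

0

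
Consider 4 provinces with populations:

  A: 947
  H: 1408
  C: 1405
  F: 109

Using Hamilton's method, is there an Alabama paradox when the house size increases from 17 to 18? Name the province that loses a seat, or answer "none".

F

At 17 seats: A 4, H 6, C 6, F 1.
At 18 seats: A 4, H 7, C 7, F 0.
F drops from 1 to 0.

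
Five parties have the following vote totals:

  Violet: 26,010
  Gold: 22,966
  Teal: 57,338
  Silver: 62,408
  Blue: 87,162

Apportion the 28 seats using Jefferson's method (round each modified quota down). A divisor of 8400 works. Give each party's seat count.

With modified divisor 8400: modified quotas Violet 3.096, Gold 2.734, Teal 6.826, Silver 7.430, Blue 10.376.
Rounding down: Violet 3, Gold 2, Teal 6, Silver 7, Blue 10 (total 28).

Violet=3; Gold=2; Teal=6; Silver=7; Blue=10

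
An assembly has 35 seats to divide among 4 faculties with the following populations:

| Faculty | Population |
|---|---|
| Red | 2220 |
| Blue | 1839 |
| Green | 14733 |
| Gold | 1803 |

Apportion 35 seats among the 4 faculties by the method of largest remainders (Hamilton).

Red 4; Blue 3; Green 25; Gold 3

Standard divisor: 20595 ÷ 35 ≈ 588.429.
Standard quotas: Red 3.7728, Blue 3.1253, Green 25.0379, Gold 3.0641.
Lower quotas: Red 3, Blue 3, Green 25, Gold 3 (sum 34, leaving 1 seat).
Remainders in descending order: Red 0.7728, Blue 0.1253, Gold 0.0641, Green 0.0379.
Largest remainder: Red receives the extra seat.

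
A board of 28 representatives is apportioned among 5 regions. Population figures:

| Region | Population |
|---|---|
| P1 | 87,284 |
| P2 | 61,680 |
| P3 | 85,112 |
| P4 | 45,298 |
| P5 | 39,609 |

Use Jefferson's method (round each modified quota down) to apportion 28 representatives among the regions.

Standard divisor 318983/28 ≈ 11392.25; standard quotas: P1 7.662, P2 5.414, P3 7.471, P4 3.976, P5 3.477.
Rounding down gives 7, 5, 7, 3, 3 = 25 seats, so the divisor must be adjusted.
With modified divisor 10500: modified quotas P1 8.313, P2 5.874, P3 8.106, P4 4.314, P5 3.772.
Rounding down: P1 8, P2 5, P3 8, P4 4, P5 3 (total 28).

P1 8, P2 5, P3 8, P4 4, P5 3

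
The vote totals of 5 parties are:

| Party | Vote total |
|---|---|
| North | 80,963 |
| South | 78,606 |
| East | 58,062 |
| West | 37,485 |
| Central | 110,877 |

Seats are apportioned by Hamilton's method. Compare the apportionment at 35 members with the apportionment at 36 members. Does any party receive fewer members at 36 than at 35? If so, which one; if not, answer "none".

West

At 35 seats: North 8, South 7, East 5, West 4, Central 11.
At 36 seats: North 8, South 8, East 6, West 3, Central 11.
West drops from 4 to 3.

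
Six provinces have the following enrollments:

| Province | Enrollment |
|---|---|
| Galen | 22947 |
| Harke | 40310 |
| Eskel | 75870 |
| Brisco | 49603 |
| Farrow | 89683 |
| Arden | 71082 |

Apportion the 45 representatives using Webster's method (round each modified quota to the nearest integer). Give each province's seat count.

Galen: 3; Harke: 5; Eskel: 10; Brisco: 6; Farrow: 12; Arden: 9

Standard divisor 349495/45 ≈ 7766.556; standard quotas: Galen 2.955, Harke 5.190, Eskel 9.769, Brisco 6.387, Farrow 11.547, Arden 9.152.
Rounding to the nearest integer gives Galen 3, Harke 5, Eskel 10, Brisco 6, Farrow 12, Arden 9 — total 45, matching the house size, so no adjustment is needed.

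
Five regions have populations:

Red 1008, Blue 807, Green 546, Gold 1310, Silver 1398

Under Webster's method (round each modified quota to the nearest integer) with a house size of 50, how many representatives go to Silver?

14

Standard divisor 5069/50 ≈ 101.38; standard quotas: Red 9.943, Blue 7.960, Green 5.386, Gold 12.922, Silver 13.790.
Rounding to the nearest integer gives Red 10, Blue 8, Green 5, Gold 13, Silver 14 — total 50, matching the house size, so no adjustment is needed.
Silver receives 14.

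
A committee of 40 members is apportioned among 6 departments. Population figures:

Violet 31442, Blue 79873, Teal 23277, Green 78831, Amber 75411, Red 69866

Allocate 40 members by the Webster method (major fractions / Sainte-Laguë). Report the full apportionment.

Violet: 3, Blue: 9, Teal: 3, Green: 9, Amber: 8, Red: 8

Standard divisor 358700/40 ≈ 8967.5; standard quotas: Violet 3.506, Blue 8.907, Teal 2.596, Green 8.791, Amber 8.409, Red 7.791.
Rounding to the nearest integer gives 4, 9, 3, 9, 8, 8 = 41 seats, so the divisor must be adjusted.
With modified divisor 9100: modified quotas Violet 3.455, Blue 8.777, Teal 2.558, Green 8.663, Amber 8.287, Red 7.678.
Rounding to the nearest integer: Violet 3, Blue 9, Teal 3, Green 9, Amber 8, Red 8 (total 40).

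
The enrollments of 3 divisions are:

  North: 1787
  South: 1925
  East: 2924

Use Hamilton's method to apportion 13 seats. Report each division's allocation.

North: 3; South: 4; East: 6

The standard divisor is 6636/13 ≈ 510.462.
Standard quotas: North 3.501, South 3.771, East 5.728.
Lower quotas: North 3, South 3, East 5 (sum 11, leaving 2 seats).
Remainders in descending order: South 0.771, East 0.728, North 0.501.
Largest remainders: South, East receive the extra seats.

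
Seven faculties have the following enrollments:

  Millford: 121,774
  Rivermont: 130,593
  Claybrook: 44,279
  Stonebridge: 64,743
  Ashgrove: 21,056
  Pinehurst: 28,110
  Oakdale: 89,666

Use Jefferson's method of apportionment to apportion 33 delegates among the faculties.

Millford: 8, Rivermont: 9, Claybrook: 3, Stonebridge: 4, Ashgrove: 1, Pinehurst: 2, Oakdale: 6

Standard divisor 500221/33 ≈ 15158.212; standard quotas: Millford 8.034, Rivermont 8.615, Claybrook 2.921, Stonebridge 4.271, Ashgrove 1.389, Pinehurst 1.854, Oakdale 5.915.
Rounding down gives 8, 8, 2, 4, 1, 1, 5 = 29 seats, so the divisor must be adjusted.
With modified divisor 13800: modified quotas Millford 8.824, Rivermont 9.463, Claybrook 3.209, Stonebridge 4.692, Ashgrove 1.526, Pinehurst 2.037, Oakdale 6.498.
Rounding down: Millford 8, Rivermont 9, Claybrook 3, Stonebridge 4, Ashgrove 1, Pinehurst 2, Oakdale 6 (total 33).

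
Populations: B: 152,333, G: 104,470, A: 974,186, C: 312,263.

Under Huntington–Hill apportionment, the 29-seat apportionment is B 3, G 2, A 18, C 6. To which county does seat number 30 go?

Priority for the next seat is population ÷ (√(s·(s+1))).
Priorities: B 43974.749, G 42649.699, A 52677.946, C 48183.227.
Highest priority: A.

A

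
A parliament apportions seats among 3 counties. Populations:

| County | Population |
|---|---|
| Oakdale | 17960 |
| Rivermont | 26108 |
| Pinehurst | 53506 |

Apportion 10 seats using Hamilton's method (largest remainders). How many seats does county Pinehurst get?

The standard divisor is 97574/10 ≈ 9757.4.
Standard quotas: Oakdale 1.8407, Rivermont 2.6757, Pinehurst 5.4836.
Lower quotas: Oakdale 1, Rivermont 2, Pinehurst 5 (sum 8, leaving 2 seats).
Remainders in descending order: Oakdale 0.8407, Rivermont 0.6757, Pinehurst 0.4836.
The surplus seats go to Oakdale, Rivermont.
Pinehurst receives 5.

5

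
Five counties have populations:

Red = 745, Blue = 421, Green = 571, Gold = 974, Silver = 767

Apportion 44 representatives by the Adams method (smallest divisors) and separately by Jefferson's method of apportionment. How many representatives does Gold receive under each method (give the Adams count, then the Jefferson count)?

12 and 13

Adams: Red 9, Blue 6, Green 7, Gold 12, Silver 10.
Jefferson: Red 9, Blue 5, Green 7, Gold 13, Silver 10.
Gold gets 12 under Adams and 13 under Jefferson.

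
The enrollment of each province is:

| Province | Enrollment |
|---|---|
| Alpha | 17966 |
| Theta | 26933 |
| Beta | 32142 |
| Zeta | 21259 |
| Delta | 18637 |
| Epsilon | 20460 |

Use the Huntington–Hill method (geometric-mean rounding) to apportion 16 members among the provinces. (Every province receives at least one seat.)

With divisor 8516: modified quotas Alpha 2.110, Theta 3.163, Beta 3.774, Zeta 2.496, Delta 2.188, Epsilon 2.403.
Geometric-mean thresholds: Alpha √(2·3)=2.449, Theta √(3·4)=3.464, Beta √(3·4)=3.464, Zeta √(2·3)=2.449, Delta √(2·3)=2.449, Epsilon √(2·3)=2.449.
Each quota rounded against its threshold gives Alpha 2, Theta 3, Beta 4, Zeta 3, Delta 2, Epsilon 2 (total 16).

Alpha: 2, Theta: 3, Beta: 4, Zeta: 3, Delta: 2, Epsilon: 2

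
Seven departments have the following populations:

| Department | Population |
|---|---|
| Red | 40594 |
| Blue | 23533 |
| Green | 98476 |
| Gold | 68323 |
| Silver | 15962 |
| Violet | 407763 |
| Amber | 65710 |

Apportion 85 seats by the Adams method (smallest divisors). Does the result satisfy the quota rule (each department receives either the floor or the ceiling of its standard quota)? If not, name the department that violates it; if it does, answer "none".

Violet

Standard quotas: Red 4.790, Blue 2.777, Green 11.620, Gold 8.062, Silver 1.883, Violet 48.115, Amber 7.754.
Adams allocation: Red 5, Blue 3, Green 12, Gold 8, Silver 2, Violet 47, Amber 8.
Violet has quota 48.115 (lower 48, upper 49) but receives 47 — outside the quota interval.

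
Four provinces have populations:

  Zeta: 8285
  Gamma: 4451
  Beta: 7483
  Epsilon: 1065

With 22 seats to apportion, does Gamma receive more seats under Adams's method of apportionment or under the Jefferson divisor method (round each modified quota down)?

Adams

Adams: Zeta 8, Gamma 5, Beta 8, Epsilon 1.
Jefferson: Zeta 9, Gamma 4, Beta 8, Epsilon 1.
Gamma gets 5 under Adams and 4 under Jefferson.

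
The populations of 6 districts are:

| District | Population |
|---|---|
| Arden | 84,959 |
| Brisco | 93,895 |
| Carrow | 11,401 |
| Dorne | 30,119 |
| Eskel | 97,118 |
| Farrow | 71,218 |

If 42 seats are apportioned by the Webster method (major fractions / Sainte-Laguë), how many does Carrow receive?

Standard divisor 388710/42 ≈ 9255; standard quotas: Arden 9.180, Brisco 10.145, Carrow 1.232, Dorne 3.254, Eskel 10.494, Farrow 7.695.
Rounding to the nearest integer gives 9, 10, 1, 3, 10, 8 = 41 seats, so the divisor must be adjusted.
With modified divisor 9100: modified quotas Arden 9.336, Brisco 10.318, Carrow 1.253, Dorne 3.310, Eskel 10.672, Farrow 7.826.
Rounding to the nearest integer: Arden 9, Brisco 10, Carrow 1, Dorne 3, Eskel 11, Farrow 8 (total 42).
Carrow receives 1.

1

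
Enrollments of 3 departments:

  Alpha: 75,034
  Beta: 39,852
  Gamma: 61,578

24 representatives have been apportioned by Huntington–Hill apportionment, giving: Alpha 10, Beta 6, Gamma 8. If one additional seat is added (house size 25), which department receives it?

Gamma

Priority for the next seat is population ÷ (√(s·(s+1))).
Priorities: Alpha 7154.211, Beta 6149.297, Gamma 7257.037.
Highest priority: Gamma.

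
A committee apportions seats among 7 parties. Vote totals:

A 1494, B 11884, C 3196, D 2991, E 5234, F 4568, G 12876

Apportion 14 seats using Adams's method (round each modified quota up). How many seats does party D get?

1

Standard divisor 42243/14 ≈ 3017.357; standard quotas: A 0.495, B 3.939, C 1.059, D 0.991, E 1.735, F 1.514, G 4.267.
Rounding up gives 1, 4, 2, 1, 2, 2, 5 = 17 seats, so the divisor must be adjusted.
With modified divisor 4100: modified quotas A 0.364, B 2.899, C 0.780, D 0.730, E 1.277, F 1.114, G 3.140.
Rounding up: A 1, B 3, C 1, D 1, E 2, F 2, G 4 (total 14).
D receives 1.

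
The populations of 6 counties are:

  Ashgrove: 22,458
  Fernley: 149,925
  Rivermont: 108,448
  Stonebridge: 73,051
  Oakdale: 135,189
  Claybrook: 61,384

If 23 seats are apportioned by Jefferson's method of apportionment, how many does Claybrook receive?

Standard divisor 550455/23 ≈ 23932.826; standard quotas: Ashgrove 0.938, Fernley 6.264, Rivermont 4.531, Stonebridge 3.052, Oakdale 5.649, Claybrook 2.565.
Rounding down gives 0, 6, 4, 3, 5, 2 = 20 seats, so the divisor must be adjusted.
With modified divisor 21600: modified quotas Ashgrove 1.040, Fernley 6.941, Rivermont 5.021, Stonebridge 3.382, Oakdale 6.259, Claybrook 2.842.
Rounding down: Ashgrove 1, Fernley 6, Rivermont 5, Stonebridge 3, Oakdale 6, Claybrook 2 (total 23).
Claybrook receives 2.

2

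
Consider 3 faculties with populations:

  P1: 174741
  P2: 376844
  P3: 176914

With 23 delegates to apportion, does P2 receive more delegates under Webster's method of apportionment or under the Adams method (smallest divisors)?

Webster

Webster: P1 5, P2 12, P3 6.
Adams: P1 6, P2 11, P3 6.
P2 gets 12 under Webster and 11 under Adams.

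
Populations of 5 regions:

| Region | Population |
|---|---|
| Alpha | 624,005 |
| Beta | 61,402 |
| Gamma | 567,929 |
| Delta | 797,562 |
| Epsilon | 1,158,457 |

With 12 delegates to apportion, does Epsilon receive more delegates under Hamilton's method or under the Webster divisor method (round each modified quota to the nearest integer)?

Webster

Hamilton: Alpha 3, Beta 0, Gamma 2, Delta 3, Epsilon 4.
Webster: Alpha 2, Beta 0, Gamma 2, Delta 3, Epsilon 5.
Epsilon gets 4 under Hamilton and 5 under Webster.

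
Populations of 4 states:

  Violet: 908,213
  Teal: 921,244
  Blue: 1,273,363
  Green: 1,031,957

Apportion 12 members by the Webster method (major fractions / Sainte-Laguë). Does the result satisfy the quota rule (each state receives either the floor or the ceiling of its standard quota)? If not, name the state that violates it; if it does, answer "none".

none

Standard quotas: Violet 2.636, Teal 2.674, Blue 3.696, Green 2.995.
Webster allocation: Violet 2, Teal 3, Blue 4, Green 3.
Every allocation lies between the lower and upper quota.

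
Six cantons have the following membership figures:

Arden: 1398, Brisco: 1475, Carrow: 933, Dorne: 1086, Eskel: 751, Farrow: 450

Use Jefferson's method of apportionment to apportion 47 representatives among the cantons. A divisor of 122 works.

With modified divisor 122: modified quotas Arden 11.459, Brisco 12.090, Carrow 7.648, Dorne 8.902, Eskel 6.156, Farrow 3.689.
Rounding down: Arden 11, Brisco 12, Carrow 7, Dorne 8, Eskel 6, Farrow 3 (total 47).

Arden 11; Brisco 12; Carrow 7; Dorne 8; Eskel 6; Farrow 3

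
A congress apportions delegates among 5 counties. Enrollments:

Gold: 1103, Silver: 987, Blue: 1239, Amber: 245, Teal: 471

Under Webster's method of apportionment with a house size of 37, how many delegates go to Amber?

2

Standard divisor 4045/37 ≈ 109.324; standard quotas: Gold 10.089, Silver 9.028, Blue 11.333, Amber 2.241, Teal 4.308.
Rounding to the nearest integer gives 10, 9, 11, 2, 4 = 36 seats, so the divisor must be adjusted.
With modified divisor 106: modified quotas Gold 10.406, Silver 9.311, Blue 11.689, Amber 2.311, Teal 4.443.
Rounding to the nearest integer: Gold 10, Silver 9, Blue 12, Amber 2, Teal 4 (total 37).
Amber receives 2.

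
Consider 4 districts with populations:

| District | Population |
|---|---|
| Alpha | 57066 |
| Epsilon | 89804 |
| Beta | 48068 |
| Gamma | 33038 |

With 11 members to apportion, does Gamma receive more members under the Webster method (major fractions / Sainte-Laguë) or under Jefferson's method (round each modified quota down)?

Webster: Alpha 3, Epsilon 4, Beta 2, Gamma 2.
Jefferson: Alpha 3, Epsilon 5, Beta 2, Gamma 1.
Gamma gets 2 under Webster and 1 under Jefferson.

Webster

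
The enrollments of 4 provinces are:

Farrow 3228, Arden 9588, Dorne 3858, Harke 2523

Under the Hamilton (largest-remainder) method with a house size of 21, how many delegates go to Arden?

10

Total 19197; standard divisor 19197/21 ≈ 914.143.
Standard quotas: Farrow 3.5312, Arden 10.4885, Dorne 4.2203, Harke 2.7600.
Lower quotas: Farrow 3, Arden 10, Dorne 4, Harke 2 (sum 19, leaving 2 seats).
Remainders in descending order: Harke 0.7600, Farrow 0.5312, Arden 0.4885, Dorne 0.2203.
Largest remainders: Harke, Farrow receive the extra seats.
Arden receives 10.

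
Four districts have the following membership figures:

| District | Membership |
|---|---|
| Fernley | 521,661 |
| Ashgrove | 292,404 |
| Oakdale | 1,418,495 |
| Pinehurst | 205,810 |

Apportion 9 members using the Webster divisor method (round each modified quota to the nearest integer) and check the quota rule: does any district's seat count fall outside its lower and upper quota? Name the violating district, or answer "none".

none

Standard quotas: Fernley 1.925, Ashgrove 1.079, Oakdale 5.236, Pinehurst 0.760.
Webster allocation: Fernley 2, Ashgrove 1, Oakdale 5, Pinehurst 1.
Every allocation lies between the lower and upper quota.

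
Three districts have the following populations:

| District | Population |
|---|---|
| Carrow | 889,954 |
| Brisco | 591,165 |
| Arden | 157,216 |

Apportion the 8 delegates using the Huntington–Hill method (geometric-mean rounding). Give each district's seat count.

With divisor 220171: modified quotas Carrow 4.042, Brisco 2.685, Arden 0.714.
Geometric-mean thresholds: Carrow √(4·5)=4.472, Brisco √(2·3)=2.449, Arden (min 1).
Each quota rounded against its threshold gives Carrow 4, Brisco 3, Arden 1 (total 8).

Carrow=4, Brisco=3, Arden=1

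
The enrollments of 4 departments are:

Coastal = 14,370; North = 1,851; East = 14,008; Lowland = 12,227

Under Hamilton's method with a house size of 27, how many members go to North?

1

Standard divisor: 42456 ÷ 27 ≈ 1572.444.
Standard quotas: Coastal 9.1386, North 1.1771, East 8.9084, Lowland 7.7758.
Lower quotas: Coastal 9, North 1, East 8, Lowland 7 (sum 25, leaving 2 seats).
Remainders in descending order: East 0.9084, Lowland 0.7758, North 0.1771, Coastal 0.1386.
The surplus seats go to East, Lowland.
North receives 1.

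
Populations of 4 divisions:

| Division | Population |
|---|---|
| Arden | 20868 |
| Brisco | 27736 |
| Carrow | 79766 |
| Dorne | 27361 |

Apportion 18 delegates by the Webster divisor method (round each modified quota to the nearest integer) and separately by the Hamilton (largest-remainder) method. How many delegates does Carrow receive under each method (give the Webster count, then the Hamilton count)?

Webster: Arden 2, Brisco 3, Carrow 10, Dorne 3.
Hamilton: Arden 3, Brisco 3, Carrow 9, Dorne 3.
Carrow gets 10 under Webster and 9 under Hamilton.

10 and 9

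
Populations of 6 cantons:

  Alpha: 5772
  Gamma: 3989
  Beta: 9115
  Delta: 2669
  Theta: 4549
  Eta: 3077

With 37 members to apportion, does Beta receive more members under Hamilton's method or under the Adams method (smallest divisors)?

Hamilton: Alpha 7, Gamma 5, Beta 12, Delta 3, Theta 6, Eta 4.
Adams: Alpha 7, Gamma 5, Beta 11, Delta 4, Theta 6, Eta 4.
Beta gets 12 under Hamilton and 11 under Adams.

Hamilton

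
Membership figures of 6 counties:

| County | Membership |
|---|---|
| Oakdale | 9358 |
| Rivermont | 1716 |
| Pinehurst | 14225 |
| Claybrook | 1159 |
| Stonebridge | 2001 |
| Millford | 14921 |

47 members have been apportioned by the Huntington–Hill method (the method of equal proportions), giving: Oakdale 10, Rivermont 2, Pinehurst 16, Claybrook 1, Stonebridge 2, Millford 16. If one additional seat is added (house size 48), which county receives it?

Millford

Priority for the next seat is population ÷ (√(s·(s+1))).
Priorities: Oakdale 892.250, Rivermont 700.554, Pinehurst 862.517, Claybrook 819.537, Stonebridge 816.905, Millford 904.719.
Highest priority: Millford.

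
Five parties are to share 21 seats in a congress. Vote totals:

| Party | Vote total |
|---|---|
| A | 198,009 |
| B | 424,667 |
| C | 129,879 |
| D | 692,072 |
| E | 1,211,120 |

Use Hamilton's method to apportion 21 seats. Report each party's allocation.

Total 2655747; standard divisor 2655747/21 ≈ 126464.143.
Standard quotas: A 1.5657, B 3.3580, C 1.0270, D 5.4725, E 9.5768.
Lower quotas: A 1, B 3, C 1, D 5, E 9 (sum 19, leaving 2 seats).
Remainders in descending order: E 0.5768, A 0.5657, D 0.4725, B 0.3580, C 0.0270.
The surplus seats go to E, A.

A 2, B 3, C 1, D 5, E 10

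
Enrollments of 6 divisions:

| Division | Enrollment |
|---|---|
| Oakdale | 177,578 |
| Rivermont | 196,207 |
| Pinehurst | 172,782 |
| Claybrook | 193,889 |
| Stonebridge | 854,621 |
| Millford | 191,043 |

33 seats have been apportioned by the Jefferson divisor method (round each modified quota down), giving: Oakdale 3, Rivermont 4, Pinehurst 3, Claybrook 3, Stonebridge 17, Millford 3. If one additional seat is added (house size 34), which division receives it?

Claybrook

Priority for the next seat is population ÷ (current seats + 1).
Priorities: Oakdale 44394.500, Rivermont 39241.400, Pinehurst 43195.500, Claybrook 48472.250, Stonebridge 47478.944, Millford 47760.750.
Highest priority: Claybrook.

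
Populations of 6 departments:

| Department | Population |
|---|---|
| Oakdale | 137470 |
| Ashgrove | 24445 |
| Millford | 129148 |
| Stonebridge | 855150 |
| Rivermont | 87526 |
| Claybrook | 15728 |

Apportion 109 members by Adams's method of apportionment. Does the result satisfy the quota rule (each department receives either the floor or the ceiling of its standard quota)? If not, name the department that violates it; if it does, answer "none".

Stonebridge

Standard quotas: Oakdale 11.992, Ashgrove 2.133, Millford 11.267, Stonebridge 74.601, Rivermont 7.636, Claybrook 1.372.
Adams allocation: Oakdale 12, Ashgrove 3, Millford 11, Stonebridge 73, Rivermont 8, Claybrook 2.
Stonebridge has quota 74.601 (lower 74, upper 75) but receives 73 — outside the quota interval.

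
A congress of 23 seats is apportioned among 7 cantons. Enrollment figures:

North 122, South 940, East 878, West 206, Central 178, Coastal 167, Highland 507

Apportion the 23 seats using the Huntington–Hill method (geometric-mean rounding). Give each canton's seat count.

North 1; South 7; East 7; West 2; Central 1; Coastal 1; Highland 4

With divisor 131: modified quotas North 0.931, South 7.176, East 6.702, West 1.573, Central 1.359, Coastal 1.275, Highland 3.870.
Geometric-mean thresholds: North (min 1), South √(7·8)=7.483, East √(6·7)=6.481, West √(1·2)=1.414, Central √(1·2)=1.414, Coastal √(1·2)=1.414, Highland √(3·4)=3.464.
Each quota rounded against its threshold gives North 1, South 7, East 7, West 2, Central 1, Coastal 1, Highland 4 (total 23).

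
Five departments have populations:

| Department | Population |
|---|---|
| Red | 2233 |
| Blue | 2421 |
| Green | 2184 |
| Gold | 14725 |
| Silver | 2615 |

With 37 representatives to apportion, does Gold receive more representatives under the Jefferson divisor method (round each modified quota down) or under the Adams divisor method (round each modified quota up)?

Jefferson

Jefferson: Red 3, Blue 3, Green 3, Gold 24, Silver 4.
Adams: Red 4, Blue 4, Green 4, Gold 21, Silver 4.
Gold gets 24 under Jefferson and 21 under Adams.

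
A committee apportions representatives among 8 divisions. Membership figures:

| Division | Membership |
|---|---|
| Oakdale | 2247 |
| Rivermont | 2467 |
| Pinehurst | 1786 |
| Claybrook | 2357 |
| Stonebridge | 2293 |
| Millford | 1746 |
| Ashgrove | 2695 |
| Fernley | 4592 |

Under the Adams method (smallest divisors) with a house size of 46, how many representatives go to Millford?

4

Standard divisor 20183/46 ≈ 438.761; standard quotas: Oakdale 5.121, Rivermont 5.623, Pinehurst 4.071, Claybrook 5.372, Stonebridge 5.226, Millford 3.979, Ashgrove 6.142, Fernley 10.466.
Rounding up gives 6, 6, 5, 6, 6, 4, 7, 11 = 51 seats, so the divisor must be adjusted.
With modified divisor 465: modified quotas Oakdale 4.832, Rivermont 5.305, Pinehurst 3.841, Claybrook 5.069, Stonebridge 4.931, Millford 3.755, Ashgrove 5.796, Fernley 9.875.
Rounding up: Oakdale 5, Rivermont 6, Pinehurst 4, Claybrook 6, Stonebridge 5, Millford 4, Ashgrove 6, Fernley 10 (total 46).
Millford receives 4.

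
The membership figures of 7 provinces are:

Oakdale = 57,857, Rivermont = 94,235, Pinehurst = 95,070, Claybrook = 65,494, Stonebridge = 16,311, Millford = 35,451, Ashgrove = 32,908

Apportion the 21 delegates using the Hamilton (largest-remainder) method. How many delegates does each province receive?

Oakdale: 3; Rivermont: 5; Pinehurst: 5; Claybrook: 3; Stonebridge: 1; Millford: 2; Ashgrove: 2

Total 397326; standard divisor 397326/21 ≈ 18920.286.
Standard quotas: Oakdale 3.0579, Rivermont 4.9806, Pinehurst 5.0248, Claybrook 3.4616, Stonebridge 0.8621, Millford 1.8737, Ashgrove 1.7393.
Lower quotas: Oakdale 3, Rivermont 4, Pinehurst 5, Claybrook 3, Stonebridge 0, Millford 1, Ashgrove 1 (sum 17, leaving 4 seats).
Remainders in descending order: Rivermont 0.9806, Millford 0.8737, Stonebridge 0.8621, Ashgrove 0.7393, Claybrook 0.4616, Oakdale 0.0579, Pinehurst 0.0248.
Largest remainders: Rivermont, Millford, Stonebridge, Ashgrove receive the extra seats.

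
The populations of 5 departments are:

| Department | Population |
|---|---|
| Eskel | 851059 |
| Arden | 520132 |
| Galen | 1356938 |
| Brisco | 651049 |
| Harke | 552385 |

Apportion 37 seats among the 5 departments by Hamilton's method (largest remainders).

Eskel: 8, Arden: 5, Galen: 13, Brisco: 6, Harke: 5

Total 3931563; standard divisor 3931563/37 ≈ 106258.459.
Standard quotas: Eskel 8.0093, Arden 4.8950, Galen 12.7702, Brisco 6.1270, Harke 5.1985.
Lower quotas: Eskel 8, Arden 4, Galen 12, Brisco 6, Harke 5 (sum 35, leaving 2 seats).
Remainders in descending order: Arden 0.8950, Galen 0.7702, Harke 0.1985, Brisco 0.1270, Eskel 0.0093.
Largest remainders: Arden, Galen receive the extra seats.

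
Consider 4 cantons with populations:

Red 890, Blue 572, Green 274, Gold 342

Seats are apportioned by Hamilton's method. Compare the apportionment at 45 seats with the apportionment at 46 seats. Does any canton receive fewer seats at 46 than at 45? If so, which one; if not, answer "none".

At 45 seats: Red 19, Blue 12, Green 6, Gold 8.
At 46 seats: Red 20, Blue 13, Green 6, Gold 7.
Gold drops from 8 to 7.

Gold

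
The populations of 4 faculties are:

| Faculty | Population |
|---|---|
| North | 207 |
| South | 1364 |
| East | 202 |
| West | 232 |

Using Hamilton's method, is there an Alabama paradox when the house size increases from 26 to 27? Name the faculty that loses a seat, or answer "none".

none

At 26 seats: North 3, South 18, East 2, West 3.
At 27 seats: North 3, South 18, East 3, West 3.
No faculty's allocation decreased.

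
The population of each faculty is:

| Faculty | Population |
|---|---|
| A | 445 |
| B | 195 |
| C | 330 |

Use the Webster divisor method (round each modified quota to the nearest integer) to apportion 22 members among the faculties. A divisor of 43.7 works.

With modified divisor 43.7: modified quotas A 10.183, B 4.462, C 7.551.
Rounding to the nearest integer: A 10, B 4, C 8 (total 22).

A=10, B=4, C=8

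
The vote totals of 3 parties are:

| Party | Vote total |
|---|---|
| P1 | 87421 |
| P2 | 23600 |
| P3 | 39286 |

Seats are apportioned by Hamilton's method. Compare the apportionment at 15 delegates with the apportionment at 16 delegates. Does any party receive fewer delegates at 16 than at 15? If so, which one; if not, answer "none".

At 15 seats: P1 9, P2 2, P3 4.
At 16 seats: P1 9, P2 3, P3 4.
No party's allocation decreased.

none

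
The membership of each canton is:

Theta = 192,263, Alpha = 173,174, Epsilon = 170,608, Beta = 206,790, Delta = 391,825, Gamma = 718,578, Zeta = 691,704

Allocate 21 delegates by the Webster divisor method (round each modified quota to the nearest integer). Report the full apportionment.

Standard divisor 2544942/21 ≈ 121187.714; standard quotas: Theta 1.586, Alpha 1.429, Epsilon 1.408, Beta 1.706, Delta 3.233, Gamma 5.929, Zeta 5.708.
Rounding to the nearest integer gives Theta 2, Alpha 1, Epsilon 1, Beta 2, Delta 3, Gamma 6, Zeta 6 — total 21, matching the house size, so no adjustment is needed.

Theta 2; Alpha 1; Epsilon 1; Beta 2; Delta 3; Gamma 6; Zeta 6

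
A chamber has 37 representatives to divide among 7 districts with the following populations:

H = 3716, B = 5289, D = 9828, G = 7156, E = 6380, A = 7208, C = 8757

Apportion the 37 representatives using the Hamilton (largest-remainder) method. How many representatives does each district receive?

H: 3; B: 4; D: 8; G: 5; E: 5; A: 5; C: 7

The standard divisor is 48334/37 ≈ 1306.324.
Standard quotas: H 2.8446, B 4.0488, D 7.5234, G 5.4780, E 4.8839, A 5.5178, C 6.7035.
Lower quotas: H 2, B 4, D 7, G 5, E 4, A 5, C 6 (sum 33, leaving 4 seats).
Remainders in descending order: E 0.8839, H 0.8446, C 0.7035, D 0.5234, A 0.5178, G 0.4780, B 0.0488.
Largest remainders: E, H, C, D receive the extra seats.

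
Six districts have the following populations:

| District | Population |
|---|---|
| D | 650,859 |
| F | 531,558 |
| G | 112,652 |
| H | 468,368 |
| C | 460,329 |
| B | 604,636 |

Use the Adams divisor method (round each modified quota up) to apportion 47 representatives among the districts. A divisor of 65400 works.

D 10, F 9, G 2, H 8, C 8, B 10

With modified divisor 65400: modified quotas D 9.952, F 8.128, G 1.723, H 7.162, C 7.039, B 9.245.
Rounding up: D 10, F 9, G 2, H 8, C 8, B 10 (total 47).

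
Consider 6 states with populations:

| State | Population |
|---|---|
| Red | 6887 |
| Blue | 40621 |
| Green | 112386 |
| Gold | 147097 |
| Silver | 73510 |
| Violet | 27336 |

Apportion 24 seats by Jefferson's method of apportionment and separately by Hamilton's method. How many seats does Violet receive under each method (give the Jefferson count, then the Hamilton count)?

1 and 2

Jefferson: Red 0, Blue 2, Green 7, Gold 10, Silver 4, Violet 1.
Hamilton: Red 0, Blue 2, Green 7, Gold 9, Silver 4, Violet 2.
Violet gets 1 under Jefferson and 2 under Hamilton.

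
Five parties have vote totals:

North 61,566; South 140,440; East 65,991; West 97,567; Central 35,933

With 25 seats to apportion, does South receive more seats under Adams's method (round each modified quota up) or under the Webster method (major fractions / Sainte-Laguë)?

Webster

Adams: North 4, South 8, East 4, West 6, Central 3.
Webster: North 4, South 9, East 4, West 6, Central 2.
South gets 8 under Adams and 9 under Webster.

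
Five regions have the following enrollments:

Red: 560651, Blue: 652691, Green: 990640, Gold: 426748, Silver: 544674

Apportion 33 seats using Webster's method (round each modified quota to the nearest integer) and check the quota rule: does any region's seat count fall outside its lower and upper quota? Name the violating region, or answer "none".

none

Standard quotas: Red 5.826, Blue 6.783, Green 10.295, Gold 4.435, Silver 5.660.
Webster allocation: Red 6, Blue 7, Green 10, Gold 4, Silver 6.
Every allocation lies between the lower and upper quota.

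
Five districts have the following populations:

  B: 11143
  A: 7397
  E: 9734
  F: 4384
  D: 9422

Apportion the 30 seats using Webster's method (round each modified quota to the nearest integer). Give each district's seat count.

B=8; A=5; E=7; F=3; D=7

Standard divisor 42080/30 ≈ 1402.667; standard quotas: B 7.944, A 5.274, E 6.940, F 3.125, D 6.717.
Rounding to the nearest integer gives B 8, A 5, E 7, F 3, D 7 — total 30, matching the house size, so no adjustment is needed.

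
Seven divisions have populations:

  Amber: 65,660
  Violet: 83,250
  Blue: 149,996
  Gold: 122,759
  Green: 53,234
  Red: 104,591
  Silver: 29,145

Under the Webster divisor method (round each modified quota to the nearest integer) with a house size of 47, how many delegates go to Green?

4

Standard divisor 608635/47 ≈ 12949.681; standard quotas: Amber 5.070, Violet 6.429, Blue 11.583, Gold 9.480, Green 4.111, Red 8.077, Silver 2.251.
Rounding to the nearest integer gives 5, 6, 12, 9, 4, 8, 2 = 46 seats, so the divisor must be adjusted.
With modified divisor 12860: modified quotas Amber 5.106, Violet 6.474, Blue 11.664, Gold 9.546, Green 4.140, Red 8.133, Silver 2.266.
Rounding to the nearest integer: Amber 5, Violet 6, Blue 12, Gold 10, Green 4, Red 8, Silver 2 (total 47).
Green receives 4.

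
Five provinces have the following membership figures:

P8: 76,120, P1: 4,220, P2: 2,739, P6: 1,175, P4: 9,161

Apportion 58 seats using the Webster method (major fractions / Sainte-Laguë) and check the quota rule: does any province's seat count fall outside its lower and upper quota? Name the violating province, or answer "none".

P8

Standard quotas: P8 47.262, P1 2.620, P2 1.701, P6 0.730, P4 5.688.
Webster allocation: P8 46, P1 3, P2 2, P6 1, P4 6.
P8 has quota 47.262 (lower 47, upper 48) but receives 46 — outside the quota interval.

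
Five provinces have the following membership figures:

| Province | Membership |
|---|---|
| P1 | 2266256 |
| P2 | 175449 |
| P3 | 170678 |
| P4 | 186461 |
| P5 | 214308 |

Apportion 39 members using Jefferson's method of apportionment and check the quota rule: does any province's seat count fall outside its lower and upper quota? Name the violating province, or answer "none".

Standard quotas: P1 29.333, P2 2.271, P3 2.209, P4 2.413, P5 2.774.
Jefferson allocation: P1 31, P2 2, P3 2, P4 2, P5 2.
P1 has quota 29.333 (lower 29, upper 30) but receives 31 — outside the quota interval.

P1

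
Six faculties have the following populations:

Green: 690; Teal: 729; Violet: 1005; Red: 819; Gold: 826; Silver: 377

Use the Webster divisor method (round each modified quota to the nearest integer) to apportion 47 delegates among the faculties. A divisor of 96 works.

Green=7, Teal=8, Violet=10, Red=9, Gold=9, Silver=4

With modified divisor 96: modified quotas Green 7.188, Teal 7.594, Violet 10.469, Red 8.531, Gold 8.604, Silver 3.927.
Rounding to the nearest integer: Green 7, Teal 8, Violet 10, Red 9, Gold 9, Silver 4 (total 47).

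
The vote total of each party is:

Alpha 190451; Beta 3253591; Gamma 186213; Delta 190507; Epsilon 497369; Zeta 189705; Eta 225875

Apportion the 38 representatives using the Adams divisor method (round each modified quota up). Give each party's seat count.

Alpha 2, Beta 24, Gamma 2, Delta 2, Epsilon 4, Zeta 2, Eta 2

Standard divisor 4733711/38 ≈ 124571.342; standard quotas: Alpha 1.529, Beta 26.118, Gamma 1.495, Delta 1.529, Epsilon 3.993, Zeta 1.523, Eta 1.813.
Rounding up gives 2, 27, 2, 2, 4, 2, 2 = 41 seats, so the divisor must be adjusted.
With modified divisor 138500: modified quotas Alpha 1.375, Beta 23.492, Gamma 1.344, Delta 1.376, Epsilon 3.591, Zeta 1.370, Eta 1.631.
Rounding up: Alpha 2, Beta 24, Gamma 2, Delta 2, Epsilon 4, Zeta 2, Eta 2 (total 38).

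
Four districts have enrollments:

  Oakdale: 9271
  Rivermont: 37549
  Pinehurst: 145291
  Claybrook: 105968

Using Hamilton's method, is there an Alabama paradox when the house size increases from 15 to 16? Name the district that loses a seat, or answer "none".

At 15 seats: Oakdale 1, Rivermont 2, Pinehurst 7, Claybrook 5.
At 16 seats: Oakdale 0, Rivermont 2, Pinehurst 8, Claybrook 6.
Oakdale drops from 1 to 0.

Oakdale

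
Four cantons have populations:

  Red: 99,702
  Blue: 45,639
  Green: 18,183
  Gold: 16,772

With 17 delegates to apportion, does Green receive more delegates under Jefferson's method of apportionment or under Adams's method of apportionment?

Jefferson: Red 10, Blue 5, Green 1, Gold 1.
Adams: Red 9, Blue 4, Green 2, Gold 2.
Green gets 1 under Jefferson and 2 under Adams.

Adams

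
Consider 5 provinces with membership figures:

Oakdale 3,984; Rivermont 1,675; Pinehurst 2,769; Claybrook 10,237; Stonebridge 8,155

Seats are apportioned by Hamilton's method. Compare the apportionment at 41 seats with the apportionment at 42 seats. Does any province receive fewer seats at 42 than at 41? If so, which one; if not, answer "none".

At 41 seats: Oakdale 6, Rivermont 3, Pinehurst 4, Claybrook 16, Stonebridge 12.
At 42 seats: Oakdale 6, Rivermont 3, Pinehurst 4, Claybrook 16, Stonebridge 13.
No province's allocation decreased.

none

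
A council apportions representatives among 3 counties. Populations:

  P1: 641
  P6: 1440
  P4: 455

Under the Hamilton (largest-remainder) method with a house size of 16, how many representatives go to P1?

4

The standard divisor is 2536/16 ≈ 158.5.
Standard quotas: P1 4.044, P6 9.085, P4 2.871.
Lower quotas: P1 4, P6 9, P4 2 (sum 15, leaving 1 seat).
Remainders in descending order: P4 0.871, P6 0.085, P1 0.044.
The surplus seat goes to P4.
P1 receives 4.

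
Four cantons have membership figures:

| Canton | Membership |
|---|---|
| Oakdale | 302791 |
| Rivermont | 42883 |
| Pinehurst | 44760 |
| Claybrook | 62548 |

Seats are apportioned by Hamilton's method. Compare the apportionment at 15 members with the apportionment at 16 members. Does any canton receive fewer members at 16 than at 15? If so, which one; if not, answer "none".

none

At 15 seats: Oakdale 10, Rivermont 1, Pinehurst 2, Claybrook 2.
At 16 seats: Oakdale 11, Rivermont 1, Pinehurst 2, Claybrook 2.
No canton's allocation decreased.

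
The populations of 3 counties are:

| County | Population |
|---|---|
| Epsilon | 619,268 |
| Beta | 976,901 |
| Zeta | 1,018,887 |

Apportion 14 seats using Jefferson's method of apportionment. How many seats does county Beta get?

5

Standard divisor 2615056/14 ≈ 186789.714; standard quotas: Epsilon 3.315, Beta 5.230, Zeta 5.455.
Rounding down gives 3, 5, 5 = 13 seats, so the divisor must be adjusted.
With modified divisor 166300: modified quotas Epsilon 3.724, Beta 5.874, Zeta 6.127.
Rounding down: Epsilon 3, Beta 5, Zeta 6 (total 14).
Beta receives 5.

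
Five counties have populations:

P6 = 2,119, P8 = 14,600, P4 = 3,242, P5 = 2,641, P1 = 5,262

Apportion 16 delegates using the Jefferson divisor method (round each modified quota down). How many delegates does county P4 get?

Standard divisor 27864/16 ≈ 1741.5; standard quotas: P6 1.217, P8 8.384, P4 1.862, P5 1.517, P1 3.022.
Rounding down gives 1, 8, 1, 1, 3 = 14 seats, so the divisor must be adjusted.
With modified divisor 1500: modified quotas P6 1.413, P8 9.733, P4 2.161, P5 1.761, P1 3.508.
Rounding down: P6 1, P8 9, P4 2, P5 1, P1 3 (total 16).
P4 receives 2.

2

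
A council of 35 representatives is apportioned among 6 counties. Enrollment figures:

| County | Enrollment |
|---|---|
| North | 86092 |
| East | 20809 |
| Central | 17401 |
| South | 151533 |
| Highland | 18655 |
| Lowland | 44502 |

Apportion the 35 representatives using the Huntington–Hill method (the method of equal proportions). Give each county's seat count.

North=9, East=2, Central=2, South=15, Highland=2, Lowland=5

With divisor 9866: modified quotas North 8.726, East 2.109, Central 1.764, South 15.359, Highland 1.891, Lowland 4.511.
Geometric-mean thresholds: North √(8·9)=8.485, East √(2·3)=2.449, Central √(1·2)=1.414, South √(15·16)=15.492, Highland √(1·2)=1.414, Lowland √(4·5)=4.472.
Each quota rounded against its threshold gives North 9, East 2, Central 2, South 15, Highland 2, Lowland 5 (total 35).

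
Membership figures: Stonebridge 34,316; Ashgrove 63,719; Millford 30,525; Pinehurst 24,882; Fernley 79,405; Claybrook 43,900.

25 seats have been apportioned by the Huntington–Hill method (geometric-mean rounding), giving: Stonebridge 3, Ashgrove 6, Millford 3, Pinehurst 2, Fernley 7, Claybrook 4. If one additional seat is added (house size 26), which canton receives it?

Priority for the next seat is population ÷ (√(s·(s+1))).
Priorities: Stonebridge 9906.176, Ashgrove 9832.055, Millford 8811.808, Pinehurst 10158.034, Fernley 10610.939, Claybrook 9816.338.
Highest priority: Fernley.

Fernley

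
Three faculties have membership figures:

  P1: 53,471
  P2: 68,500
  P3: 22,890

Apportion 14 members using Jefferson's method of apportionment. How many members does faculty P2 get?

Standard divisor 144861/14 ≈ 10347.214; standard quotas: P1 5.168, P2 6.620, P3 2.212.
Rounding down gives 5, 6, 2 = 13 seats, so the divisor must be adjusted.
With modified divisor 9300: modified quotas P1 5.750, P2 7.366, P3 2.461.
Rounding down: P1 5, P2 7, P3 2 (total 14).
P2 receives 7.

7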